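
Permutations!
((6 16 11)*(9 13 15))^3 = (16)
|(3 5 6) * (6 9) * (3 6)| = |(3 5 9)| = 3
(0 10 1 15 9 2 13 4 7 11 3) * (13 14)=[10, 15, 14, 0, 7, 5, 6, 11, 8, 2, 1, 3, 12, 4, 13, 9]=(0 10 1 15 9 2 14 13 4 7 11 3)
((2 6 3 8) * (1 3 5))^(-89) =((1 3 8 2 6 5))^(-89) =(1 3 8 2 6 5)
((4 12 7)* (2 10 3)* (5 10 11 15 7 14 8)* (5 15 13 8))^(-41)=(2 12 13 5 15 3 4 11 14 8 10 7)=((2 11 13 8 15 7 4 12 14 5 10 3))^(-41)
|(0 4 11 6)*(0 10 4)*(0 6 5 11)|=4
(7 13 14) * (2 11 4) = (2 11 4)(7 13 14) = [0, 1, 11, 3, 2, 5, 6, 13, 8, 9, 10, 4, 12, 14, 7]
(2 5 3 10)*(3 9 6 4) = (2 5 9 6 4 3 10) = [0, 1, 5, 10, 3, 9, 4, 7, 8, 6, 2]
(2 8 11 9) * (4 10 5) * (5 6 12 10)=[0, 1, 8, 3, 5, 4, 12, 7, 11, 2, 6, 9, 10]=(2 8 11 9)(4 5)(6 12 10)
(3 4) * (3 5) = [0, 1, 2, 4, 5, 3] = (3 4 5)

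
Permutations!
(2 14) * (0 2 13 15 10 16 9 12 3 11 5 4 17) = (0 2 14 13 15 10 16 9 12 3 11 5 4 17) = [2, 1, 14, 11, 17, 4, 6, 7, 8, 12, 16, 5, 3, 15, 13, 10, 9, 0]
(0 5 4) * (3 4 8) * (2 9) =(0 5 8 3 4)(2 9) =[5, 1, 9, 4, 0, 8, 6, 7, 3, 2]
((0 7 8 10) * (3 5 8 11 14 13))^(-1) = ((0 7 11 14 13 3 5 8 10))^(-1) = (0 10 8 5 3 13 14 11 7)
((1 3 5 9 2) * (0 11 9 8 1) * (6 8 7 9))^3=(0 8 5 2 6 3 9 11 1 7)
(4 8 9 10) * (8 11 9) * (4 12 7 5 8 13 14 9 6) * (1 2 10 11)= (1 2 10 12 7 5 8 13 14 9 11 6 4)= [0, 2, 10, 3, 1, 8, 4, 5, 13, 11, 12, 6, 7, 14, 9]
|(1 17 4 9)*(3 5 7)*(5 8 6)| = |(1 17 4 9)(3 8 6 5 7)| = 20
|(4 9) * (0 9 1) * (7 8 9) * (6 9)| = |(0 7 8 6 9 4 1)| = 7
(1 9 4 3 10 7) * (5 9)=(1 5 9 4 3 10 7)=[0, 5, 2, 10, 3, 9, 6, 1, 8, 4, 7]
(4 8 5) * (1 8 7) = [0, 8, 2, 3, 7, 4, 6, 1, 5] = (1 8 5 4 7)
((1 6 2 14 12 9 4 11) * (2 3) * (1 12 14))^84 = (14)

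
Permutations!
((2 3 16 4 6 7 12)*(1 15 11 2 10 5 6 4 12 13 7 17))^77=(17)(7 13)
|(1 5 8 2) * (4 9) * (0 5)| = |(0 5 8 2 1)(4 9)| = 10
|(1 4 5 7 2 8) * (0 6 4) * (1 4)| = |(0 6 1)(2 8 4 5 7)| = 15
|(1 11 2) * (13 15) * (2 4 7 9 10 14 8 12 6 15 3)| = 14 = |(1 11 4 7 9 10 14 8 12 6 15 13 3 2)|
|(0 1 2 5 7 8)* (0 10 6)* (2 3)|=|(0 1 3 2 5 7 8 10 6)|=9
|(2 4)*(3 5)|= 2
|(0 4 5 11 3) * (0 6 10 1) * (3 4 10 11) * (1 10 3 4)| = 10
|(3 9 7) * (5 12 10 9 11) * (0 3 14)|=9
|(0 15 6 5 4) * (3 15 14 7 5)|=|(0 14 7 5 4)(3 15 6)|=15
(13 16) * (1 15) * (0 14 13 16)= (16)(0 14 13)(1 15)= [14, 15, 2, 3, 4, 5, 6, 7, 8, 9, 10, 11, 12, 0, 13, 1, 16]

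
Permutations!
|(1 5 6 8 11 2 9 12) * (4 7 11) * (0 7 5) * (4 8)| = |(0 7 11 2 9 12 1)(4 5 6)| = 21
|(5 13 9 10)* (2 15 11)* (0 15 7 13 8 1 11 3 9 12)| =13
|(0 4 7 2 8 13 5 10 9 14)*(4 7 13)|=10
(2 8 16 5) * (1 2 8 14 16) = (1 2 14 16 5 8) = [0, 2, 14, 3, 4, 8, 6, 7, 1, 9, 10, 11, 12, 13, 16, 15, 5]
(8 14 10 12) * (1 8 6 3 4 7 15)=(1 8 14 10 12 6 3 4 7 15)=[0, 8, 2, 4, 7, 5, 3, 15, 14, 9, 12, 11, 6, 13, 10, 1]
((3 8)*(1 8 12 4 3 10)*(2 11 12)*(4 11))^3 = ((1 8 10)(2 4 3)(11 12))^3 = (11 12)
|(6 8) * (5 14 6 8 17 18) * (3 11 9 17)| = 8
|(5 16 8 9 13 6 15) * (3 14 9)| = |(3 14 9 13 6 15 5 16 8)| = 9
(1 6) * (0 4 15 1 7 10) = (0 4 15 1 6 7 10) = [4, 6, 2, 3, 15, 5, 7, 10, 8, 9, 0, 11, 12, 13, 14, 1]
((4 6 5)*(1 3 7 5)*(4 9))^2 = ((1 3 7 5 9 4 6))^2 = (1 7 9 6 3 5 4)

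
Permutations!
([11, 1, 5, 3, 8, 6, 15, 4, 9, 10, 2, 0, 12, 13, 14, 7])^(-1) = (0 11)(2 10 9 8 4 7 15 6 5)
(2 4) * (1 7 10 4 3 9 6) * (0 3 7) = (0 3 9 6 1)(2 7 10 4) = [3, 0, 7, 9, 2, 5, 1, 10, 8, 6, 4]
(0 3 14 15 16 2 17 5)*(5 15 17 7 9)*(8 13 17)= (0 3 14 8 13 17 15 16 2 7 9 5)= [3, 1, 7, 14, 4, 0, 6, 9, 13, 5, 10, 11, 12, 17, 8, 16, 2, 15]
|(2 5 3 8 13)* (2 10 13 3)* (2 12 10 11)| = 6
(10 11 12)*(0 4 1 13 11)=(0 4 1 13 11 12 10)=[4, 13, 2, 3, 1, 5, 6, 7, 8, 9, 0, 12, 10, 11]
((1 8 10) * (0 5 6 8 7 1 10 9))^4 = (10)(0 9 8 6 5)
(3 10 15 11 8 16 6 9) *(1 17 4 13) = (1 17 4 13)(3 10 15 11 8 16 6 9) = [0, 17, 2, 10, 13, 5, 9, 7, 16, 3, 15, 8, 12, 1, 14, 11, 6, 4]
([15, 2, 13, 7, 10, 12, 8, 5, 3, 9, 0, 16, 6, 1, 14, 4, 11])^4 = (16)(1 2 13)(3 6 5)(7 8 12)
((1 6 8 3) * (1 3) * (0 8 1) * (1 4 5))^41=(0 8)(1 6 4 5)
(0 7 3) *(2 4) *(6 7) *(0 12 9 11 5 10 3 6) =(2 4)(3 12 9 11 5 10)(6 7) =[0, 1, 4, 12, 2, 10, 7, 6, 8, 11, 3, 5, 9]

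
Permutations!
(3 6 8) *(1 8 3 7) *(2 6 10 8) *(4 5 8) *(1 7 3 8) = (1 2 6 8 3 10 4 5) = [0, 2, 6, 10, 5, 1, 8, 7, 3, 9, 4]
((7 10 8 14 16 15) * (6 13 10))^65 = ((6 13 10 8 14 16 15 7))^65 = (6 13 10 8 14 16 15 7)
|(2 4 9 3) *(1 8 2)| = 6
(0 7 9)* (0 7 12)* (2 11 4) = (0 12)(2 11 4)(7 9) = [12, 1, 11, 3, 2, 5, 6, 9, 8, 7, 10, 4, 0]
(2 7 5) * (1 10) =(1 10)(2 7 5) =[0, 10, 7, 3, 4, 2, 6, 5, 8, 9, 1]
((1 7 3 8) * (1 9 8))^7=(1 7 3)(8 9)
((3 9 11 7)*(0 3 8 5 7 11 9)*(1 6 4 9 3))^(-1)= (11)(0 3 9 4 6 1)(5 8 7)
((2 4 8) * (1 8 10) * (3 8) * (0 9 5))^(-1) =(0 5 9)(1 10 4 2 8 3)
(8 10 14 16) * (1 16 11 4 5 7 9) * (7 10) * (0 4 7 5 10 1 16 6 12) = [4, 6, 2, 3, 10, 1, 12, 9, 5, 16, 14, 7, 0, 13, 11, 15, 8] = (0 4 10 14 11 7 9 16 8 5 1 6 12)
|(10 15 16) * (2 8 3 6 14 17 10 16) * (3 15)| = 15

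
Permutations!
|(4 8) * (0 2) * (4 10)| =|(0 2)(4 8 10)| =6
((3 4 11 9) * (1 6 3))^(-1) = (1 9 11 4 3 6)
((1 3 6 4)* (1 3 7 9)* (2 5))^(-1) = (1 9 7)(2 5)(3 4 6)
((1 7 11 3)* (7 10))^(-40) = (11)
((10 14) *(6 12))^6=((6 12)(10 14))^6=(14)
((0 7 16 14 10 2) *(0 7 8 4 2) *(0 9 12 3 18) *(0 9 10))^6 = ((0 8 4 2 7 16 14)(3 18 9 12))^6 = (0 14 16 7 2 4 8)(3 9)(12 18)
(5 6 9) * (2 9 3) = (2 9 5 6 3) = [0, 1, 9, 2, 4, 6, 3, 7, 8, 5]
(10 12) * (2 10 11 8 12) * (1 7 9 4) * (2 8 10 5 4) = (1 7 9 2 5 4)(8 12 11 10) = [0, 7, 5, 3, 1, 4, 6, 9, 12, 2, 8, 10, 11]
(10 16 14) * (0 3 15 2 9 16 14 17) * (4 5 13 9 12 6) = (0 3 15 2 12 6 4 5 13 9 16 17)(10 14) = [3, 1, 12, 15, 5, 13, 4, 7, 8, 16, 14, 11, 6, 9, 10, 2, 17, 0]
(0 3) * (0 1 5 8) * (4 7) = (0 3 1 5 8)(4 7) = [3, 5, 2, 1, 7, 8, 6, 4, 0]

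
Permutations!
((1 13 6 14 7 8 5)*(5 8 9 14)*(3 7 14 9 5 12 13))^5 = ((14)(1 3 7 5)(6 12 13))^5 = (14)(1 3 7 5)(6 13 12)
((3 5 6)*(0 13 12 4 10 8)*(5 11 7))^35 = (0 8 10 4 12 13)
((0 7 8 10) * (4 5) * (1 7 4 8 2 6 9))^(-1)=((0 4 5 8 10)(1 7 2 6 9))^(-1)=(0 10 8 5 4)(1 9 6 2 7)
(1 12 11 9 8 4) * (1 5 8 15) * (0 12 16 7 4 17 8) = [12, 16, 2, 3, 5, 0, 6, 4, 17, 15, 10, 9, 11, 13, 14, 1, 7, 8] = (0 12 11 9 15 1 16 7 4 5)(8 17)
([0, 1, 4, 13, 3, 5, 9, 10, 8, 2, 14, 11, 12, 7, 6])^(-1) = (2 9 6 14 10 7 13 3 4)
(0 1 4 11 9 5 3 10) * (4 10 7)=[1, 10, 2, 7, 11, 3, 6, 4, 8, 5, 0, 9]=(0 1 10)(3 7 4 11 9 5)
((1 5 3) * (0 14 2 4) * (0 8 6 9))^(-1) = (0 9 6 8 4 2 14)(1 3 5)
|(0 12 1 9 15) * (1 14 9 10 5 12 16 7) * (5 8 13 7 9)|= |(0 16 9 15)(1 10 8 13 7)(5 12 14)|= 60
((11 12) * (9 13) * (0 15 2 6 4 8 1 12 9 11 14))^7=((0 15 2 6 4 8 1 12 14)(9 13 11))^7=(0 12 8 6 15 14 1 4 2)(9 13 11)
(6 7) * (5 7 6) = [0, 1, 2, 3, 4, 7, 6, 5] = (5 7)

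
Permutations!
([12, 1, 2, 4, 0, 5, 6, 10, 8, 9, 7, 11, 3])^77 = [12, 1, 2, 4, 0, 5, 6, 10, 8, 9, 7, 11, 3]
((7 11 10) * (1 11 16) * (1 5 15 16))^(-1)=(1 7 10 11)(5 16 15)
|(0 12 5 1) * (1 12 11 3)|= 4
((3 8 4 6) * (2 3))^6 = (2 3 8 4 6)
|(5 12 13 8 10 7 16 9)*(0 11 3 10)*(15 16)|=|(0 11 3 10 7 15 16 9 5 12 13 8)|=12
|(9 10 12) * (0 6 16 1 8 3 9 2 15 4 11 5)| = 14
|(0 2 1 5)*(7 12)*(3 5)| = 10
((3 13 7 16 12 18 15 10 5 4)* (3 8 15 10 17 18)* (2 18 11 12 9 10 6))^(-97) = (2 6 18)(3 4 13 8 7 15 16 17 9 11 10 12 5)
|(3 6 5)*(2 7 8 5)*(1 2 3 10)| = 6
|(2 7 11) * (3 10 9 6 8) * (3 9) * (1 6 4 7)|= 8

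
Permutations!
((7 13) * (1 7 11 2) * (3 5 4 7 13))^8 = ((1 13 11 2)(3 5 4 7))^8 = (13)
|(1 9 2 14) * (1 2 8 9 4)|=2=|(1 4)(2 14)(8 9)|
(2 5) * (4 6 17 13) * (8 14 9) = (2 5)(4 6 17 13)(8 14 9) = [0, 1, 5, 3, 6, 2, 17, 7, 14, 8, 10, 11, 12, 4, 9, 15, 16, 13]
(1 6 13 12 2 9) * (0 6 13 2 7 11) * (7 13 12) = [6, 12, 9, 3, 4, 5, 2, 11, 8, 1, 10, 0, 13, 7] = (0 6 2 9 1 12 13 7 11)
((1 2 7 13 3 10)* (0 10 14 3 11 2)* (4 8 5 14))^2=((0 10 1)(2 7 13 11)(3 4 8 5 14))^2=(0 1 10)(2 13)(3 8 14 4 5)(7 11)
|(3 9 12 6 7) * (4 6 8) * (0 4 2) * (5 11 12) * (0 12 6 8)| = 30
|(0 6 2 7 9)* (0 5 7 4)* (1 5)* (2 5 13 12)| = |(0 6 5 7 9 1 13 12 2 4)| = 10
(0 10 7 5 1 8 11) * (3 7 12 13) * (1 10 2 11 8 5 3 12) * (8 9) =(0 2 11)(1 5 10)(3 7)(8 9)(12 13) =[2, 5, 11, 7, 4, 10, 6, 3, 9, 8, 1, 0, 13, 12]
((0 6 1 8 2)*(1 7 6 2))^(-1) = ((0 2)(1 8)(6 7))^(-1) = (0 2)(1 8)(6 7)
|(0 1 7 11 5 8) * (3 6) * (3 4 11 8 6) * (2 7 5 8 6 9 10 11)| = 28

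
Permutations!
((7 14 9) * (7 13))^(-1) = ((7 14 9 13))^(-1) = (7 13 9 14)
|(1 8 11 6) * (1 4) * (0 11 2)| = |(0 11 6 4 1 8 2)| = 7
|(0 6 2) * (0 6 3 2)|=4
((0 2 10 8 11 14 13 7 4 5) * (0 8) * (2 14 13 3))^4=((0 14 3 2 10)(4 5 8 11 13 7))^4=(0 10 2 3 14)(4 13 8)(5 7 11)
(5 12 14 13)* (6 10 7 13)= (5 12 14 6 10 7 13)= [0, 1, 2, 3, 4, 12, 10, 13, 8, 9, 7, 11, 14, 5, 6]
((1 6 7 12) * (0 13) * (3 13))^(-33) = (13)(1 12 7 6)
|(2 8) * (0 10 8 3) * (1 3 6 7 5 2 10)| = |(0 1 3)(2 6 7 5)(8 10)| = 12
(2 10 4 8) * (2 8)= (2 10 4)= [0, 1, 10, 3, 2, 5, 6, 7, 8, 9, 4]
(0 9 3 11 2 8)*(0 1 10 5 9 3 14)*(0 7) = (0 3 11 2 8 1 10 5 9 14 7) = [3, 10, 8, 11, 4, 9, 6, 0, 1, 14, 5, 2, 12, 13, 7]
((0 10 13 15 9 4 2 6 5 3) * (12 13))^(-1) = (0 3 5 6 2 4 9 15 13 12 10)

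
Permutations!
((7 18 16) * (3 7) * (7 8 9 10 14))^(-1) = ((3 8 9 10 14 7 18 16))^(-1) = (3 16 18 7 14 10 9 8)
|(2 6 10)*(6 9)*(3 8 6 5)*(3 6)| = |(2 9 5 6 10)(3 8)| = 10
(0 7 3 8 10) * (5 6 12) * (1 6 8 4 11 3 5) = (0 7 5 8 10)(1 6 12)(3 4 11) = [7, 6, 2, 4, 11, 8, 12, 5, 10, 9, 0, 3, 1]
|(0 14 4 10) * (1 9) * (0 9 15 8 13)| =9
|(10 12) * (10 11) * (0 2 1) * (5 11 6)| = 15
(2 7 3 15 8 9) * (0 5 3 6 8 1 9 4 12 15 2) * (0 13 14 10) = (0 5 3 2 7 6 8 4 12 15 1 9 13 14 10) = [5, 9, 7, 2, 12, 3, 8, 6, 4, 13, 0, 11, 15, 14, 10, 1]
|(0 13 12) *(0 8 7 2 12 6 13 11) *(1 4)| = |(0 11)(1 4)(2 12 8 7)(6 13)| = 4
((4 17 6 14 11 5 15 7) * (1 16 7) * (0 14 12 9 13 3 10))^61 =((0 14 11 5 15 1 16 7 4 17 6 12 9 13 3 10))^61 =(0 13 6 7 15 14 3 12 4 1 11 10 9 17 16 5)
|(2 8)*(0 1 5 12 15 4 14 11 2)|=|(0 1 5 12 15 4 14 11 2 8)|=10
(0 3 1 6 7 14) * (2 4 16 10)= (0 3 1 6 7 14)(2 4 16 10)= [3, 6, 4, 1, 16, 5, 7, 14, 8, 9, 2, 11, 12, 13, 0, 15, 10]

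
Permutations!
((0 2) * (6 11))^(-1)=((0 2)(6 11))^(-1)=(0 2)(6 11)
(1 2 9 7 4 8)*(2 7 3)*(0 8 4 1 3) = (0 8 3 2 9)(1 7) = [8, 7, 9, 2, 4, 5, 6, 1, 3, 0]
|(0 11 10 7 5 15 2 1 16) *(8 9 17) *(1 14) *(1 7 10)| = 60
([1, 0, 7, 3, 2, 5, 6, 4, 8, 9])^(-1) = [1, 0, 4, 3, 7, 5, 6, 2, 8, 9]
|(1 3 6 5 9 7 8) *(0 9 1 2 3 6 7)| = |(0 9)(1 6 5)(2 3 7 8)| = 12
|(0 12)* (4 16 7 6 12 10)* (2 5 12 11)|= |(0 10 4 16 7 6 11 2 5 12)|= 10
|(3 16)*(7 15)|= |(3 16)(7 15)|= 2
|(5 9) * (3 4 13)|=6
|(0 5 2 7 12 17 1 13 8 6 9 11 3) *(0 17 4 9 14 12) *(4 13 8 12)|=36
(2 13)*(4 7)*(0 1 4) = (0 1 4 7)(2 13) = [1, 4, 13, 3, 7, 5, 6, 0, 8, 9, 10, 11, 12, 2]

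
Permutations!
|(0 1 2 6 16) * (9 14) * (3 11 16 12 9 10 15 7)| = |(0 1 2 6 12 9 14 10 15 7 3 11 16)| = 13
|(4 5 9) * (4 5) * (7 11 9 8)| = 5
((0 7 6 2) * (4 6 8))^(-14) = (0 6 8)(2 4 7)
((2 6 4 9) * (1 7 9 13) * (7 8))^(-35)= ((1 8 7 9 2 6 4 13))^(-35)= (1 6 7 13 2 8 4 9)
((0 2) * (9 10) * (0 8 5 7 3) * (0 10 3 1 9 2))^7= (1 7 5 8 2 10 3 9)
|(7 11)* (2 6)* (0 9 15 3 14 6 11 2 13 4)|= |(0 9 15 3 14 6 13 4)(2 11 7)|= 24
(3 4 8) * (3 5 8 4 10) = (3 10)(5 8) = [0, 1, 2, 10, 4, 8, 6, 7, 5, 9, 3]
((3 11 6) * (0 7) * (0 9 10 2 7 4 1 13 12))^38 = ((0 4 1 13 12)(2 7 9 10)(3 11 6))^38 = (0 13 4 12 1)(2 9)(3 6 11)(7 10)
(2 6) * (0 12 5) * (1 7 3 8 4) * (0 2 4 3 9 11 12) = (1 7 9 11 12 5 2 6 4)(3 8) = [0, 7, 6, 8, 1, 2, 4, 9, 3, 11, 10, 12, 5]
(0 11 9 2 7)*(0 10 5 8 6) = (0 11 9 2 7 10 5 8 6) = [11, 1, 7, 3, 4, 8, 0, 10, 6, 2, 5, 9]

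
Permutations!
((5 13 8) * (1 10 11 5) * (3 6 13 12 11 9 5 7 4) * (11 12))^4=((1 10 9 5 11 7 4 3 6 13 8))^4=(1 11 6 10 7 13 9 4 8 5 3)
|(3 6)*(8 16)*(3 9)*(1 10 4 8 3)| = 8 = |(1 10 4 8 16 3 6 9)|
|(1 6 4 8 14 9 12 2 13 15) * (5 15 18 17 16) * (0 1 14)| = 10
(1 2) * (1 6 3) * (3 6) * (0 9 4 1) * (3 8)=(0 9 4 1 2 8 3)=[9, 2, 8, 0, 1, 5, 6, 7, 3, 4]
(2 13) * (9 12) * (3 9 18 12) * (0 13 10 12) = (0 13 2 10 12 18)(3 9) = [13, 1, 10, 9, 4, 5, 6, 7, 8, 3, 12, 11, 18, 2, 14, 15, 16, 17, 0]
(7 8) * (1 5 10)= (1 5 10)(7 8)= [0, 5, 2, 3, 4, 10, 6, 8, 7, 9, 1]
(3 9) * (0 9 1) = (0 9 3 1) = [9, 0, 2, 1, 4, 5, 6, 7, 8, 3]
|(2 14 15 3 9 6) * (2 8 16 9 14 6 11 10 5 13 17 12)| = 33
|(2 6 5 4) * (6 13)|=5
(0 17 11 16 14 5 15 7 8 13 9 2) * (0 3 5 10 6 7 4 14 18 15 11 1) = (0 17 1)(2 3 5 11 16 18 15 4 14 10 6 7 8 13 9) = [17, 0, 3, 5, 14, 11, 7, 8, 13, 2, 6, 16, 12, 9, 10, 4, 18, 1, 15]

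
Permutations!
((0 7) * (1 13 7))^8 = (13)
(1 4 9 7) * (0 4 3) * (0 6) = (0 4 9 7 1 3 6) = [4, 3, 2, 6, 9, 5, 0, 1, 8, 7]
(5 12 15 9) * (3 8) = (3 8)(5 12 15 9) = [0, 1, 2, 8, 4, 12, 6, 7, 3, 5, 10, 11, 15, 13, 14, 9]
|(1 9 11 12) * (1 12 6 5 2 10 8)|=|(12)(1 9 11 6 5 2 10 8)|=8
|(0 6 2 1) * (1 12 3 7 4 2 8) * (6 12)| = |(0 12 3 7 4 2 6 8 1)| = 9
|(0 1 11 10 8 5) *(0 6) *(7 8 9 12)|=10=|(0 1 11 10 9 12 7 8 5 6)|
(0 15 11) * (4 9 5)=(0 15 11)(4 9 5)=[15, 1, 2, 3, 9, 4, 6, 7, 8, 5, 10, 0, 12, 13, 14, 11]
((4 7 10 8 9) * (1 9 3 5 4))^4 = (3 10 4)(5 8 7)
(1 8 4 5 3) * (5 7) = [0, 8, 2, 1, 7, 3, 6, 5, 4] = (1 8 4 7 5 3)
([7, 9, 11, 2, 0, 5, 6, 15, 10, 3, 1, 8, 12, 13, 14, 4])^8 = [0, 9, 11, 2, 4, 5, 6, 7, 10, 3, 1, 8, 12, 13, 14, 15]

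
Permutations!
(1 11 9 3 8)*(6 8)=(1 11 9 3 6 8)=[0, 11, 2, 6, 4, 5, 8, 7, 1, 3, 10, 9]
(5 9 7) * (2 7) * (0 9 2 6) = (0 9 6)(2 7 5) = [9, 1, 7, 3, 4, 2, 0, 5, 8, 6]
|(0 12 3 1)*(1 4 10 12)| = 4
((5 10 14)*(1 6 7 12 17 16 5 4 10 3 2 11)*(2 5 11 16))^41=(1 6 7 12 17 2 16 11)(3 5)(4 14 10)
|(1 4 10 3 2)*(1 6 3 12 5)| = |(1 4 10 12 5)(2 6 3)| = 15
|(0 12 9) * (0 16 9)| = 2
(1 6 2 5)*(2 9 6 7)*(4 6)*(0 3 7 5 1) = [3, 5, 1, 7, 6, 0, 9, 2, 8, 4] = (0 3 7 2 1 5)(4 6 9)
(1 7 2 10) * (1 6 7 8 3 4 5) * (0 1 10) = (0 1 8 3 4 5 10 6 7 2) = [1, 8, 0, 4, 5, 10, 7, 2, 3, 9, 6]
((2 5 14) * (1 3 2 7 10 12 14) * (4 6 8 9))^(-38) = (1 2)(3 5)(4 8)(6 9)(7 12)(10 14)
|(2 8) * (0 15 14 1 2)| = |(0 15 14 1 2 8)| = 6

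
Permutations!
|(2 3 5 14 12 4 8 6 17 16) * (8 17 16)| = 10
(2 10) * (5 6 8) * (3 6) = (2 10)(3 6 8 5) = [0, 1, 10, 6, 4, 3, 8, 7, 5, 9, 2]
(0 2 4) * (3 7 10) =[2, 1, 4, 7, 0, 5, 6, 10, 8, 9, 3] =(0 2 4)(3 7 10)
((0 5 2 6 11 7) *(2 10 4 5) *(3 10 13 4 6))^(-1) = (0 7 11 6 10 3 2)(4 13 5) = ((0 2 3 10 6 11 7)(4 5 13))^(-1)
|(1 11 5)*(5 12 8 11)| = 6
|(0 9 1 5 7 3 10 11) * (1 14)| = |(0 9 14 1 5 7 3 10 11)| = 9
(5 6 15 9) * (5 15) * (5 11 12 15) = (5 6 11 12 15 9) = [0, 1, 2, 3, 4, 6, 11, 7, 8, 5, 10, 12, 15, 13, 14, 9]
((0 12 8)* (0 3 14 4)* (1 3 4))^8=((0 12 8 4)(1 3 14))^8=(1 14 3)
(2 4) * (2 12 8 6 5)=(2 4 12 8 6 5)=[0, 1, 4, 3, 12, 2, 5, 7, 6, 9, 10, 11, 8]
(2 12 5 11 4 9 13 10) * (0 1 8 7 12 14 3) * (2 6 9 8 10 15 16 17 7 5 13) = (0 1 10 6 9 2 14 3)(4 8 5 11)(7 12 13 15 16 17) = [1, 10, 14, 0, 8, 11, 9, 12, 5, 2, 6, 4, 13, 15, 3, 16, 17, 7]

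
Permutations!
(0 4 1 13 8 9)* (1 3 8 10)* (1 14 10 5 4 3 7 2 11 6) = (0 3 8 9)(1 13 5 4 7 2 11 6)(10 14) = [3, 13, 11, 8, 7, 4, 1, 2, 9, 0, 14, 6, 12, 5, 10]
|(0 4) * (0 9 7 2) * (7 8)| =6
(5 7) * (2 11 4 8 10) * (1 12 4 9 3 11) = (1 12 4 8 10 2)(3 11 9)(5 7) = [0, 12, 1, 11, 8, 7, 6, 5, 10, 3, 2, 9, 4]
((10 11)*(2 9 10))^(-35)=(2 9 10 11)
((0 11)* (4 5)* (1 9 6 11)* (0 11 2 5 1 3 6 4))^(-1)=(11)(0 5 2 6 3)(1 4 9)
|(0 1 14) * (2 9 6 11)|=|(0 1 14)(2 9 6 11)|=12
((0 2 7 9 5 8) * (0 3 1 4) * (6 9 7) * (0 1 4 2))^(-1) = (1 4 3 8 5 9 6 2)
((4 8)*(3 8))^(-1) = (3 4 8)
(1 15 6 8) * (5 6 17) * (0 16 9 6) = (0 16 9 6 8 1 15 17 5) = [16, 15, 2, 3, 4, 0, 8, 7, 1, 6, 10, 11, 12, 13, 14, 17, 9, 5]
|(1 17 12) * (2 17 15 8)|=|(1 15 8 2 17 12)|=6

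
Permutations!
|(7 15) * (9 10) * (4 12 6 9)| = 10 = |(4 12 6 9 10)(7 15)|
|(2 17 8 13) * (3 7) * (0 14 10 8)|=|(0 14 10 8 13 2 17)(3 7)|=14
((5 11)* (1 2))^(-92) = (11)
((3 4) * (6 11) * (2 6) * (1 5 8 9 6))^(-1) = (1 2 11 6 9 8 5)(3 4)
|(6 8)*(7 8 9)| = 4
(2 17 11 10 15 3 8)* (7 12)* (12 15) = (2 17 11 10 12 7 15 3 8) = [0, 1, 17, 8, 4, 5, 6, 15, 2, 9, 12, 10, 7, 13, 14, 3, 16, 11]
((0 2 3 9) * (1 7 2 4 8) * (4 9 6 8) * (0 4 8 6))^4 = ((0 9 4 8 1 7 2 3))^4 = (0 1)(2 4)(3 8)(7 9)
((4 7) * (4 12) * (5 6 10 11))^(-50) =((4 7 12)(5 6 10 11))^(-50) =(4 7 12)(5 10)(6 11)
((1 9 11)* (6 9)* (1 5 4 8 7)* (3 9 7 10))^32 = (1 7 6)(3 4 9 8 11 10 5) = ((1 6 7)(3 9 11 5 4 8 10))^32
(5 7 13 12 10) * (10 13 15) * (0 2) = (0 2)(5 7 15 10)(12 13) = [2, 1, 0, 3, 4, 7, 6, 15, 8, 9, 5, 11, 13, 12, 14, 10]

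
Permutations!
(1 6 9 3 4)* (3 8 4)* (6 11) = (1 11 6 9 8 4) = [0, 11, 2, 3, 1, 5, 9, 7, 4, 8, 10, 6]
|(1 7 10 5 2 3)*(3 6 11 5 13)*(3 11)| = 9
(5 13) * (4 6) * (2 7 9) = (2 7 9)(4 6)(5 13) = [0, 1, 7, 3, 6, 13, 4, 9, 8, 2, 10, 11, 12, 5]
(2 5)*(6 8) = (2 5)(6 8) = [0, 1, 5, 3, 4, 2, 8, 7, 6]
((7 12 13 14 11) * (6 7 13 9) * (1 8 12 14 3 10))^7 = (1 11 9 10 14 12 3 7 8 13 6)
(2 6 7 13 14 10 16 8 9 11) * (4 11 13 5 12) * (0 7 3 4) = (0 7 5 12)(2 6 3 4 11)(8 9 13 14 10 16) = [7, 1, 6, 4, 11, 12, 3, 5, 9, 13, 16, 2, 0, 14, 10, 15, 8]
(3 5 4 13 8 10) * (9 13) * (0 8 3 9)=(0 8 10 9 13 3 5 4)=[8, 1, 2, 5, 0, 4, 6, 7, 10, 13, 9, 11, 12, 3]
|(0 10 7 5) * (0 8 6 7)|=|(0 10)(5 8 6 7)|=4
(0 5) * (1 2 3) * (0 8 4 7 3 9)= (0 5 8 4 7 3 1 2 9)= [5, 2, 9, 1, 7, 8, 6, 3, 4, 0]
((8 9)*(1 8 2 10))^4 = ((1 8 9 2 10))^4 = (1 10 2 9 8)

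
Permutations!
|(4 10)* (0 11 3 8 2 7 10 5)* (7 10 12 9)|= 24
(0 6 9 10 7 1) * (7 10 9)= (10)(0 6 7 1)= [6, 0, 2, 3, 4, 5, 7, 1, 8, 9, 10]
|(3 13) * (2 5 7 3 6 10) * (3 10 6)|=|(2 5 7 10)(3 13)|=4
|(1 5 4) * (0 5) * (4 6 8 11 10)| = 8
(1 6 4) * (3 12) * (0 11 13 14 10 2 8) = (0 11 13 14 10 2 8)(1 6 4)(3 12) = [11, 6, 8, 12, 1, 5, 4, 7, 0, 9, 2, 13, 3, 14, 10]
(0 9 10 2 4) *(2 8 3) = [9, 1, 4, 2, 0, 5, 6, 7, 3, 10, 8] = (0 9 10 8 3 2 4)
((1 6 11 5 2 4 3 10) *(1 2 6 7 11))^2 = (1 11 6 7 5)(2 3)(4 10) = ((1 7 11 5 6)(2 4 3 10))^2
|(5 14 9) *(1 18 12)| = 3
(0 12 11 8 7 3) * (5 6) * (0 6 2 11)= (0 12)(2 11 8 7 3 6 5)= [12, 1, 11, 6, 4, 2, 5, 3, 7, 9, 10, 8, 0]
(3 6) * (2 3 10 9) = (2 3 6 10 9) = [0, 1, 3, 6, 4, 5, 10, 7, 8, 2, 9]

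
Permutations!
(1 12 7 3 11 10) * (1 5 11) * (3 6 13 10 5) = [0, 12, 2, 1, 4, 11, 13, 6, 8, 9, 3, 5, 7, 10] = (1 12 7 6 13 10 3)(5 11)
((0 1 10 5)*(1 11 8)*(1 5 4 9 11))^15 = ((0 1 10 4 9 11 8 5))^15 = (0 5 8 11 9 4 10 1)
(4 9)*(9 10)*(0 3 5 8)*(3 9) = [9, 1, 2, 5, 10, 8, 6, 7, 0, 4, 3] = (0 9 4 10 3 5 8)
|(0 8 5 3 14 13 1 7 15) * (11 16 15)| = |(0 8 5 3 14 13 1 7 11 16 15)| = 11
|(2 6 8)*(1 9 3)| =|(1 9 3)(2 6 8)| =3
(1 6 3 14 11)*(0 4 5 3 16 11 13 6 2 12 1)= [4, 2, 12, 14, 5, 3, 16, 7, 8, 9, 10, 0, 1, 6, 13, 15, 11]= (0 4 5 3 14 13 6 16 11)(1 2 12)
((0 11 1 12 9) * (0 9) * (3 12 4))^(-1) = (0 12 3 4 1 11)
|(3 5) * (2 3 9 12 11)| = 6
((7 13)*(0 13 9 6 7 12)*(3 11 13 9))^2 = ((0 9 6 7 3 11 13 12))^2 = (0 6 3 13)(7 11 12 9)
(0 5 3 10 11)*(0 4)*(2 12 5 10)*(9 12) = (0 10 11 4)(2 9 12 5 3) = [10, 1, 9, 2, 0, 3, 6, 7, 8, 12, 11, 4, 5]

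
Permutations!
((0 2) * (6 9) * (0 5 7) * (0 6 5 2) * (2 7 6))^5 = ((2 7)(5 6 9))^5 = (2 7)(5 9 6)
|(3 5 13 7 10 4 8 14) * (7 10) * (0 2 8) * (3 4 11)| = 5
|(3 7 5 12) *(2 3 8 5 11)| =|(2 3 7 11)(5 12 8)| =12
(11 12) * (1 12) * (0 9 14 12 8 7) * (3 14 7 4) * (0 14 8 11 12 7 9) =(1 11)(3 8 4)(7 14) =[0, 11, 2, 8, 3, 5, 6, 14, 4, 9, 10, 1, 12, 13, 7]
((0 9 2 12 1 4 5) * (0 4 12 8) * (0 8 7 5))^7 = ((0 9 2 7 5 4)(1 12))^7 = (0 9 2 7 5 4)(1 12)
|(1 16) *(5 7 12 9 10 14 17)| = 14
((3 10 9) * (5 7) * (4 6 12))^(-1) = ((3 10 9)(4 6 12)(5 7))^(-1) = (3 9 10)(4 12 6)(5 7)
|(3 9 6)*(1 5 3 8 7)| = 7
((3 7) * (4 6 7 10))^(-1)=(3 7 6 4 10)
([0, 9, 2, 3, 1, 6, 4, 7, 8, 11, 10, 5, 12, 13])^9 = (13)(1 5)(4 11)(6 9)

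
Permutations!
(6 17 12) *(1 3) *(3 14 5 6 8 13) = [0, 14, 2, 1, 4, 6, 17, 7, 13, 9, 10, 11, 8, 3, 5, 15, 16, 12] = (1 14 5 6 17 12 8 13 3)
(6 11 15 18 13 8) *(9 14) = [0, 1, 2, 3, 4, 5, 11, 7, 6, 14, 10, 15, 12, 8, 9, 18, 16, 17, 13] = (6 11 15 18 13 8)(9 14)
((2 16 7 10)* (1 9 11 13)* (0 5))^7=((0 5)(1 9 11 13)(2 16 7 10))^7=(0 5)(1 13 11 9)(2 10 7 16)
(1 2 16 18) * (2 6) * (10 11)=[0, 6, 16, 3, 4, 5, 2, 7, 8, 9, 11, 10, 12, 13, 14, 15, 18, 17, 1]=(1 6 2 16 18)(10 11)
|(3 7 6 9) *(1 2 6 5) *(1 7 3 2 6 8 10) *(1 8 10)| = |(1 6 9 2 10 8)(5 7)| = 6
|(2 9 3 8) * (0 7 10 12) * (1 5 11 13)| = 4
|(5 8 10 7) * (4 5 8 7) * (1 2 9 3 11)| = |(1 2 9 3 11)(4 5 7 8 10)| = 5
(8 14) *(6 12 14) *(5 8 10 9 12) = (5 8 6)(9 12 14 10) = [0, 1, 2, 3, 4, 8, 5, 7, 6, 12, 9, 11, 14, 13, 10]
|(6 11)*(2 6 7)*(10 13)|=|(2 6 11 7)(10 13)|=4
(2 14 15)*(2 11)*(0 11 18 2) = (0 11)(2 14 15 18) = [11, 1, 14, 3, 4, 5, 6, 7, 8, 9, 10, 0, 12, 13, 15, 18, 16, 17, 2]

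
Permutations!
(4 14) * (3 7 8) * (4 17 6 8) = (3 7 4 14 17 6 8) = [0, 1, 2, 7, 14, 5, 8, 4, 3, 9, 10, 11, 12, 13, 17, 15, 16, 6]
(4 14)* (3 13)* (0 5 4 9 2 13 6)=(0 5 4 14 9 2 13 3 6)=[5, 1, 13, 6, 14, 4, 0, 7, 8, 2, 10, 11, 12, 3, 9]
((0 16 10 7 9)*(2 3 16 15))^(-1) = (0 9 7 10 16 3 2 15)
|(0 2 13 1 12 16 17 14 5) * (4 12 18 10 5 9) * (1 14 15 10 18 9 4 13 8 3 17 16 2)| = 14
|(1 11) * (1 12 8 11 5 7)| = 3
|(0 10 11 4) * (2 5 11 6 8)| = 8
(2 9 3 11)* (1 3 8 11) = (1 3)(2 9 8 11) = [0, 3, 9, 1, 4, 5, 6, 7, 11, 8, 10, 2]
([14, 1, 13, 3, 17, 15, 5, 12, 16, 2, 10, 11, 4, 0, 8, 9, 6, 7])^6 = [15, 1, 6, 3, 7, 14, 0, 4, 2, 16, 10, 11, 17, 5, 9, 8, 13, 12]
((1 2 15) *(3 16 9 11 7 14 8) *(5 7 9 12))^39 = ((1 2 15)(3 16 12 5 7 14 8)(9 11))^39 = (3 7 16 14 12 8 5)(9 11)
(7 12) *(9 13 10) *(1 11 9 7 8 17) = (1 11 9 13 10 7 12 8 17) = [0, 11, 2, 3, 4, 5, 6, 12, 17, 13, 7, 9, 8, 10, 14, 15, 16, 1]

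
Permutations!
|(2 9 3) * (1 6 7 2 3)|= |(1 6 7 2 9)|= 5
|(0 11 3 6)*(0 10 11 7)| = |(0 7)(3 6 10 11)| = 4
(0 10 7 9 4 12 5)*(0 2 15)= [10, 1, 15, 3, 12, 2, 6, 9, 8, 4, 7, 11, 5, 13, 14, 0]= (0 10 7 9 4 12 5 2 15)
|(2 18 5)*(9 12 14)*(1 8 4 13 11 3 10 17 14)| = |(1 8 4 13 11 3 10 17 14 9 12)(2 18 5)| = 33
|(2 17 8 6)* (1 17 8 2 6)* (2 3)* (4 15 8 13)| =8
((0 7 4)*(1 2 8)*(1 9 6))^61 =((0 7 4)(1 2 8 9 6))^61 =(0 7 4)(1 2 8 9 6)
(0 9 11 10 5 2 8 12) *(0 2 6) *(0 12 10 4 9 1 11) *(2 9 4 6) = (0 1 11 6 12 9)(2 8 10 5) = [1, 11, 8, 3, 4, 2, 12, 7, 10, 0, 5, 6, 9]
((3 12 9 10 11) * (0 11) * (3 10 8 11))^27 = (0 10 11 8 9 12 3)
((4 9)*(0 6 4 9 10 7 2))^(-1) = (0 2 7 10 4 6)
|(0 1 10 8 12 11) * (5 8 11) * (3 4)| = |(0 1 10 11)(3 4)(5 8 12)| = 12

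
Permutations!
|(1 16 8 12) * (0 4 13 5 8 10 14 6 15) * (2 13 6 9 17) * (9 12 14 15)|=15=|(0 4 6 9 17 2 13 5 8 14 12 1 16 10 15)|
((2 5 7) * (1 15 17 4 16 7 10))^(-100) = ((1 15 17 4 16 7 2 5 10))^(-100) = (1 10 5 2 7 16 4 17 15)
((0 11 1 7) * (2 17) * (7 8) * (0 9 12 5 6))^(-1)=(0 6 5 12 9 7 8 1 11)(2 17)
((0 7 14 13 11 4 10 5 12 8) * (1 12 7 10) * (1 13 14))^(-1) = ((14)(0 10 5 7 1 12 8)(4 13 11))^(-1) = (14)(0 8 12 1 7 5 10)(4 11 13)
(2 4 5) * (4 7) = (2 7 4 5) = [0, 1, 7, 3, 5, 2, 6, 4]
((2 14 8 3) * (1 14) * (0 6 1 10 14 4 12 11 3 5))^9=(0 14 3 4)(1 5 10 11)(2 12 6 8)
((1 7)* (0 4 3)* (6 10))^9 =((0 4 3)(1 7)(6 10))^9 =(1 7)(6 10)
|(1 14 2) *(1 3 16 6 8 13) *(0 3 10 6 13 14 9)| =30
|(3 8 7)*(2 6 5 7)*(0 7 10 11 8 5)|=|(0 7 3 5 10 11 8 2 6)|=9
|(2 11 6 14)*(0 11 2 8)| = |(0 11 6 14 8)| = 5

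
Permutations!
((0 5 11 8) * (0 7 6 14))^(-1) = (0 14 6 7 8 11 5)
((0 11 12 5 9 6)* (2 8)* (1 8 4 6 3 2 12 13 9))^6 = ((0 11 13 9 3 2 4 6)(1 8 12 5))^6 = (0 4 3 13)(1 12)(2 9 11 6)(5 8)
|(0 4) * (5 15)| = 2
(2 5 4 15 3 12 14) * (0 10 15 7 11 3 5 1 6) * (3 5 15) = (15)(0 10 3 12 14 2 1 6)(4 7 11 5) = [10, 6, 1, 12, 7, 4, 0, 11, 8, 9, 3, 5, 14, 13, 2, 15]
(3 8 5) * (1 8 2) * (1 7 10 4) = [0, 8, 7, 2, 1, 3, 6, 10, 5, 9, 4] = (1 8 5 3 2 7 10 4)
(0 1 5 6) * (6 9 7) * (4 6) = (0 1 5 9 7 4 6) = [1, 5, 2, 3, 6, 9, 0, 4, 8, 7]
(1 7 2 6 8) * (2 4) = [0, 7, 6, 3, 2, 5, 8, 4, 1] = (1 7 4 2 6 8)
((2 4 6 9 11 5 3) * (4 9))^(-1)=(2 3 5 11 9)(4 6)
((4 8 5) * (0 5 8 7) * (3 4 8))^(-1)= ((0 5 8 3 4 7))^(-1)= (0 7 4 3 8 5)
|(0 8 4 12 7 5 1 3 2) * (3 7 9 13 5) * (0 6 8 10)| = 22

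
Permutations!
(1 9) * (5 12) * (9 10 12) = (1 10 12 5 9) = [0, 10, 2, 3, 4, 9, 6, 7, 8, 1, 12, 11, 5]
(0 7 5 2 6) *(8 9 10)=(0 7 5 2 6)(8 9 10)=[7, 1, 6, 3, 4, 2, 0, 5, 9, 10, 8]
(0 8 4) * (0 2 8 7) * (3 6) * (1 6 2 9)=(0 7)(1 6 3 2 8 4 9)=[7, 6, 8, 2, 9, 5, 3, 0, 4, 1]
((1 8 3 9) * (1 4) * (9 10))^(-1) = (1 4 9 10 3 8)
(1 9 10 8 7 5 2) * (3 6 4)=(1 9 10 8 7 5 2)(3 6 4)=[0, 9, 1, 6, 3, 2, 4, 5, 7, 10, 8]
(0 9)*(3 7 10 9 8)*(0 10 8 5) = (0 5)(3 7 8)(9 10) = [5, 1, 2, 7, 4, 0, 6, 8, 3, 10, 9]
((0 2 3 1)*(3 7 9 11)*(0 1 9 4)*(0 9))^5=((0 2 7 4 9 11 3))^5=(0 11 4 2 3 9 7)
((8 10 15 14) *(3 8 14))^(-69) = (3 15 10 8)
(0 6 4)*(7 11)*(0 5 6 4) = [4, 1, 2, 3, 5, 6, 0, 11, 8, 9, 10, 7] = (0 4 5 6)(7 11)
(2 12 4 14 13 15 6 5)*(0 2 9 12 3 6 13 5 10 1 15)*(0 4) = [2, 15, 3, 6, 14, 9, 10, 7, 8, 12, 1, 11, 0, 4, 5, 13] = (0 2 3 6 10 1 15 13 4 14 5 9 12)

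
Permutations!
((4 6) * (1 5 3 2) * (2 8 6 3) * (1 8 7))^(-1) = (1 7 3 4 6 8 2 5) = ((1 5 2 8 6 4 3 7))^(-1)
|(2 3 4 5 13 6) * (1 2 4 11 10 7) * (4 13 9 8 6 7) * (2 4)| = 8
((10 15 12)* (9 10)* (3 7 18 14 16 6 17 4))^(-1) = (3 4 17 6 16 14 18 7)(9 12 15 10)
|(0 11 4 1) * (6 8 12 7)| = 4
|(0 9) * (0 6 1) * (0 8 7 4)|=|(0 9 6 1 8 7 4)|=7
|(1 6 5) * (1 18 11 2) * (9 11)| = |(1 6 5 18 9 11 2)| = 7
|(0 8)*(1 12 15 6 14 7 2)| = |(0 8)(1 12 15 6 14 7 2)| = 14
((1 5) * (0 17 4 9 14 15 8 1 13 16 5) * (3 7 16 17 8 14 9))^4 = ((0 8 1)(3 7 16 5 13 17 4)(14 15))^4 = (0 8 1)(3 13 7 17 16 4 5)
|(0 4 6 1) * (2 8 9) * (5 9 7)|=|(0 4 6 1)(2 8 7 5 9)|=20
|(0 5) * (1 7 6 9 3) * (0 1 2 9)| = |(0 5 1 7 6)(2 9 3)| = 15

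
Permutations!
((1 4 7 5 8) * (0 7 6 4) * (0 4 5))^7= ((0 7)(1 4 6 5 8))^7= (0 7)(1 6 8 4 5)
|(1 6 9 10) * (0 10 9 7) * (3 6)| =6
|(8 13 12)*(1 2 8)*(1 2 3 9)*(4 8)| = 15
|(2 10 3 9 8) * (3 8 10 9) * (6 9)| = 5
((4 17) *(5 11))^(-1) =((4 17)(5 11))^(-1) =(4 17)(5 11)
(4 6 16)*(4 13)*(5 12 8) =(4 6 16 13)(5 12 8) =[0, 1, 2, 3, 6, 12, 16, 7, 5, 9, 10, 11, 8, 4, 14, 15, 13]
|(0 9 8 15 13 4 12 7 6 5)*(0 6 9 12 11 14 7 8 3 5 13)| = |(0 12 8 15)(3 5 6 13 4 11 14 7 9)| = 36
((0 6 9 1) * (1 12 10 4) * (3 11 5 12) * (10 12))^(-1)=(12)(0 1 4 10 5 11 3 9 6)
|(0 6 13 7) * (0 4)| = |(0 6 13 7 4)| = 5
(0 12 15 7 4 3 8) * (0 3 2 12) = [0, 1, 12, 8, 2, 5, 6, 4, 3, 9, 10, 11, 15, 13, 14, 7] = (2 12 15 7 4)(3 8)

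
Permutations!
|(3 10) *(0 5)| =2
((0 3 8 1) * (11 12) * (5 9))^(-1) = (0 1 8 3)(5 9)(11 12)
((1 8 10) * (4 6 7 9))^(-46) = ((1 8 10)(4 6 7 9))^(-46) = (1 10 8)(4 7)(6 9)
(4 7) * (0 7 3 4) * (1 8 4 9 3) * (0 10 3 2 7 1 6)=[1, 8, 7, 9, 6, 5, 0, 10, 4, 2, 3]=(0 1 8 4 6)(2 7 10 3 9)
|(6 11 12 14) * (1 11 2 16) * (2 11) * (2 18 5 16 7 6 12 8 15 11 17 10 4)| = 12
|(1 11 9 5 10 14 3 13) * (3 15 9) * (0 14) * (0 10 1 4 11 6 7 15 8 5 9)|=8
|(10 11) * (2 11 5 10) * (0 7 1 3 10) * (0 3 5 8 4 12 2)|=11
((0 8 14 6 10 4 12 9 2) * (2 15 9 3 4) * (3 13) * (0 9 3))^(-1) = ((0 8 14 6 10 2 9 15 3 4 12 13))^(-1) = (0 13 12 4 3 15 9 2 10 6 14 8)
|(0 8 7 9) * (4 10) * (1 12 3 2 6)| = 20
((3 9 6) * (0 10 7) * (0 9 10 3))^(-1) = (0 6 9 7 10 3) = ((0 3 10 7 9 6))^(-1)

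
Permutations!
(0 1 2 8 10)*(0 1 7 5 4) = (0 7 5 4)(1 2 8 10) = [7, 2, 8, 3, 0, 4, 6, 5, 10, 9, 1]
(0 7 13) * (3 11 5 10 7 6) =(0 6 3 11 5 10 7 13) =[6, 1, 2, 11, 4, 10, 3, 13, 8, 9, 7, 5, 12, 0]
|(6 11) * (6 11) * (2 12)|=2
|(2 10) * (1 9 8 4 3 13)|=|(1 9 8 4 3 13)(2 10)|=6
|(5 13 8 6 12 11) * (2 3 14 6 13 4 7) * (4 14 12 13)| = |(2 3 12 11 5 14 6 13 8 4 7)| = 11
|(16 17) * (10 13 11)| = 6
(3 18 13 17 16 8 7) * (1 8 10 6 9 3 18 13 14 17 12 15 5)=(1 8 7 18 14 17 16 10 6 9 3 13 12 15 5)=[0, 8, 2, 13, 4, 1, 9, 18, 7, 3, 6, 11, 15, 12, 17, 5, 10, 16, 14]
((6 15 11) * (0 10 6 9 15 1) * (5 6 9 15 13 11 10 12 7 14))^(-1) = ((0 12 7 14 5 6 1)(9 13 11 15 10))^(-1) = (0 1 6 5 14 7 12)(9 10 15 11 13)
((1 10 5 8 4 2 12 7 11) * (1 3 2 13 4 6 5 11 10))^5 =(2 3 11 10 7 12)(4 13)(5 6 8) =((2 12 7 10 11 3)(4 13)(5 8 6))^5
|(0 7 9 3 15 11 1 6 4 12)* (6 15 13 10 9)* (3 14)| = |(0 7 6 4 12)(1 15 11)(3 13 10 9 14)| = 15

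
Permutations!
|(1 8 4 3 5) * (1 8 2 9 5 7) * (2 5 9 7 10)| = |(1 5 8 4 3 10 2 7)| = 8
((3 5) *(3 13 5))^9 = ((5 13))^9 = (5 13)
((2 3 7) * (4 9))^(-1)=((2 3 7)(4 9))^(-1)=(2 7 3)(4 9)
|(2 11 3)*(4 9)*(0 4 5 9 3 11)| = 4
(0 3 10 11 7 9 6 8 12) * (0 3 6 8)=(0 6)(3 10 11 7 9 8 12)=[6, 1, 2, 10, 4, 5, 0, 9, 12, 8, 11, 7, 3]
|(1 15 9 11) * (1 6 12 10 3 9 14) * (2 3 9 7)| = |(1 15 14)(2 3 7)(6 12 10 9 11)| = 15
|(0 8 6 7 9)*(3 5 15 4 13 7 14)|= 11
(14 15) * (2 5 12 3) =[0, 1, 5, 2, 4, 12, 6, 7, 8, 9, 10, 11, 3, 13, 15, 14] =(2 5 12 3)(14 15)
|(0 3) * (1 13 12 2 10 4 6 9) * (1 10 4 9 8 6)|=10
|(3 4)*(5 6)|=|(3 4)(5 6)|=2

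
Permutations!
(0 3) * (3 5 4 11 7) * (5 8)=(0 8 5 4 11 7 3)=[8, 1, 2, 0, 11, 4, 6, 3, 5, 9, 10, 7]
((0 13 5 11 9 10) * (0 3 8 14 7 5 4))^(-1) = (0 4 13)(3 10 9 11 5 7 14 8)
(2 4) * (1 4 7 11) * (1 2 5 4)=[0, 1, 7, 3, 5, 4, 6, 11, 8, 9, 10, 2]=(2 7 11)(4 5)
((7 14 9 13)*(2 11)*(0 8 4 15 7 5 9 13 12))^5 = (0 14)(2 11)(4 5)(7 12)(8 13)(9 15)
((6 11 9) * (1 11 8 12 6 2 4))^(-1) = ((1 11 9 2 4)(6 8 12))^(-1) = (1 4 2 9 11)(6 12 8)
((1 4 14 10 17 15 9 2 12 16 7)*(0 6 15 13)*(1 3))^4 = ((0 6 15 9 2 12 16 7 3 1 4 14 10 17 13))^4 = (0 2 3 10 6 12 1 17 15 16 4 13 9 7 14)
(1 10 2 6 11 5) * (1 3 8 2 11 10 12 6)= [0, 12, 1, 8, 4, 3, 10, 7, 2, 9, 11, 5, 6]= (1 12 6 10 11 5 3 8 2)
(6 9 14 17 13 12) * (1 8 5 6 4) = (1 8 5 6 9 14 17 13 12 4) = [0, 8, 2, 3, 1, 6, 9, 7, 5, 14, 10, 11, 4, 12, 17, 15, 16, 13]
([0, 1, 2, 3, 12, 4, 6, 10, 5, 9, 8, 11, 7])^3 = (4 10)(5 7)(8 12)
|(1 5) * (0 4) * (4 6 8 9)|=|(0 6 8 9 4)(1 5)|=10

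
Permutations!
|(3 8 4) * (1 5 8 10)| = 6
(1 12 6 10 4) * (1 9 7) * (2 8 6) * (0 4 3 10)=(0 4 9 7 1 12 2 8 6)(3 10)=[4, 12, 8, 10, 9, 5, 0, 1, 6, 7, 3, 11, 2]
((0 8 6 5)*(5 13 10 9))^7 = (13)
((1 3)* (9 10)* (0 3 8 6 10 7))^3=(0 8 9 3 6 7 1 10)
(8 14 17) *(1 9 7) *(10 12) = (1 9 7)(8 14 17)(10 12) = [0, 9, 2, 3, 4, 5, 6, 1, 14, 7, 12, 11, 10, 13, 17, 15, 16, 8]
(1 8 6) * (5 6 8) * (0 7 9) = [7, 5, 2, 3, 4, 6, 1, 9, 8, 0] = (0 7 9)(1 5 6)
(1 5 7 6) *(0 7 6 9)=[7, 5, 2, 3, 4, 6, 1, 9, 8, 0]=(0 7 9)(1 5 6)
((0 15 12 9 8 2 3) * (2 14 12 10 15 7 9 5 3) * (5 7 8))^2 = ((0 8 14 12 7 9 5 3)(10 15))^2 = (15)(0 14 7 5)(3 8 12 9)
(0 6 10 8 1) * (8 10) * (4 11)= (0 6 8 1)(4 11)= [6, 0, 2, 3, 11, 5, 8, 7, 1, 9, 10, 4]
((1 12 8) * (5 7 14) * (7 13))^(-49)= (1 8 12)(5 14 7 13)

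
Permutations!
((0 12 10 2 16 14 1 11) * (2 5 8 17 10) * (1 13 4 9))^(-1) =((0 12 2 16 14 13 4 9 1 11)(5 8 17 10))^(-1) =(0 11 1 9 4 13 14 16 2 12)(5 10 17 8)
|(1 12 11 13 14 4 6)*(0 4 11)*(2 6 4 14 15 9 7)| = 11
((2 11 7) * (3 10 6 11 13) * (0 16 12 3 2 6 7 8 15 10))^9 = (0 16 12 3)(2 13)(6 15)(7 8)(10 11)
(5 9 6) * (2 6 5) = (2 6)(5 9) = [0, 1, 6, 3, 4, 9, 2, 7, 8, 5]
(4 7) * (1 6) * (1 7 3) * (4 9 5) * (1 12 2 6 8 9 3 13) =[0, 8, 6, 12, 13, 4, 7, 3, 9, 5, 10, 11, 2, 1] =(1 8 9 5 4 13)(2 6 7 3 12)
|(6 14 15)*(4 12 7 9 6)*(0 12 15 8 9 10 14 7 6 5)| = 18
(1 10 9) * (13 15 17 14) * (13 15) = (1 10 9)(14 15 17) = [0, 10, 2, 3, 4, 5, 6, 7, 8, 1, 9, 11, 12, 13, 15, 17, 16, 14]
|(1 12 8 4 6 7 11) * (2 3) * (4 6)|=|(1 12 8 6 7 11)(2 3)|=6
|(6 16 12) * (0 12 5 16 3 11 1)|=|(0 12 6 3 11 1)(5 16)|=6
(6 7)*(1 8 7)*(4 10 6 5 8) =(1 4 10 6)(5 8 7) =[0, 4, 2, 3, 10, 8, 1, 5, 7, 9, 6]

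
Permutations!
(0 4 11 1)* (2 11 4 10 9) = [10, 0, 11, 3, 4, 5, 6, 7, 8, 2, 9, 1] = (0 10 9 2 11 1)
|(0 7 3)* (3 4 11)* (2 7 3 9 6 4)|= 4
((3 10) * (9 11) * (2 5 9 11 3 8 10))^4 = (11)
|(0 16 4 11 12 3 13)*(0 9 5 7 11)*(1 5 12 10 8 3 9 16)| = 22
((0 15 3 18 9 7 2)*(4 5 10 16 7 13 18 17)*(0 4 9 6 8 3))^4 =((0 15)(2 4 5 10 16 7)(3 17 9 13 18 6 8))^4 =(2 16 5)(3 18 17 6 9 8 13)(4 7 10)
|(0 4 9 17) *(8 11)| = 4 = |(0 4 9 17)(8 11)|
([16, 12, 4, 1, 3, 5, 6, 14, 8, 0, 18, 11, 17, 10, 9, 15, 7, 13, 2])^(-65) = [0, 4, 10, 2, 18, 5, 6, 7, 8, 9, 17, 11, 3, 12, 14, 15, 16, 1, 13]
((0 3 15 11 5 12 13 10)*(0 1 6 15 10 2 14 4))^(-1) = ((0 3 10 1 6 15 11 5 12 13 2 14 4))^(-1) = (0 4 14 2 13 12 5 11 15 6 1 10 3)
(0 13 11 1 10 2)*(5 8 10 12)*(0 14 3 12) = (0 13 11 1)(2 14 3 12 5 8 10) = [13, 0, 14, 12, 4, 8, 6, 7, 10, 9, 2, 1, 5, 11, 3]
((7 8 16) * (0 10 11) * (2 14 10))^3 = (16)(0 10 2 11 14)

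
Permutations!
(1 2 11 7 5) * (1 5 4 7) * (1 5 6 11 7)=(1 2 7 4)(5 6 11)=[0, 2, 7, 3, 1, 6, 11, 4, 8, 9, 10, 5]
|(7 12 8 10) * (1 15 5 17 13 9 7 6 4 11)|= 13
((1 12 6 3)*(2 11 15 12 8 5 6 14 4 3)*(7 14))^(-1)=(1 3 4 14 7 12 15 11 2 6 5 8)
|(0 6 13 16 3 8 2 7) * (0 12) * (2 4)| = |(0 6 13 16 3 8 4 2 7 12)| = 10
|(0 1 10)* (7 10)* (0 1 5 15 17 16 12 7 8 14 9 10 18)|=|(0 5 15 17 16 12 7 18)(1 8 14 9 10)|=40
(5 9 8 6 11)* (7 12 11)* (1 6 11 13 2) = (1 6 7 12 13 2)(5 9 8 11) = [0, 6, 1, 3, 4, 9, 7, 12, 11, 8, 10, 5, 13, 2]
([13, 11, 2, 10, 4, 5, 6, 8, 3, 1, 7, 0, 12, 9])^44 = [11, 9, 2, 3, 4, 5, 6, 7, 8, 13, 10, 1, 12, 0]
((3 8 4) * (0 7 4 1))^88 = (0 8 4)(1 3 7) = ((0 7 4 3 8 1))^88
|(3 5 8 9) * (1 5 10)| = |(1 5 8 9 3 10)| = 6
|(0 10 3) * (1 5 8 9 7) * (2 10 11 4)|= 30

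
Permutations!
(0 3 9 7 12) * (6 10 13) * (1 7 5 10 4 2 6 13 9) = (13)(0 3 1 7 12)(2 6 4)(5 10 9) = [3, 7, 6, 1, 2, 10, 4, 12, 8, 5, 9, 11, 0, 13]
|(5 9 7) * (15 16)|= |(5 9 7)(15 16)|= 6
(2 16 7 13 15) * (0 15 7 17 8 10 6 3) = [15, 1, 16, 0, 4, 5, 3, 13, 10, 9, 6, 11, 12, 7, 14, 2, 17, 8] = (0 15 2 16 17 8 10 6 3)(7 13)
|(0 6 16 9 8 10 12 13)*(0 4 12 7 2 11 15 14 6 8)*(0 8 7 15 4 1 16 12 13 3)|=16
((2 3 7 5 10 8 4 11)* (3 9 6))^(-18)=((2 9 6 3 7 5 10 8 4 11))^(-18)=(2 6 7 10 4)(3 5 8 11 9)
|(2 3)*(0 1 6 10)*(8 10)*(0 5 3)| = 8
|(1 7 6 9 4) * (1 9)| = |(1 7 6)(4 9)| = 6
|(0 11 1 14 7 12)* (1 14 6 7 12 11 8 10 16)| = |(0 8 10 16 1 6 7 11 14 12)| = 10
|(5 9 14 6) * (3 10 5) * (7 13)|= 6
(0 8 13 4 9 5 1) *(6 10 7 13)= (0 8 6 10 7 13 4 9 5 1)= [8, 0, 2, 3, 9, 1, 10, 13, 6, 5, 7, 11, 12, 4]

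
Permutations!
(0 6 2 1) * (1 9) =(0 6 2 9 1) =[6, 0, 9, 3, 4, 5, 2, 7, 8, 1]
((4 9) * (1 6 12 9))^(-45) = ((1 6 12 9 4))^(-45) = (12)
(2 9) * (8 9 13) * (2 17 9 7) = [0, 1, 13, 3, 4, 5, 6, 2, 7, 17, 10, 11, 12, 8, 14, 15, 16, 9] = (2 13 8 7)(9 17)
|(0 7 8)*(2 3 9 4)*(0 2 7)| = 6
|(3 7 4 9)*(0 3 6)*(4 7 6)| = |(0 3 6)(4 9)| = 6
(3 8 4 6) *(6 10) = (3 8 4 10 6) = [0, 1, 2, 8, 10, 5, 3, 7, 4, 9, 6]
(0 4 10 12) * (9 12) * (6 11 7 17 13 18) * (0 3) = (0 4 10 9 12 3)(6 11 7 17 13 18) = [4, 1, 2, 0, 10, 5, 11, 17, 8, 12, 9, 7, 3, 18, 14, 15, 16, 13, 6]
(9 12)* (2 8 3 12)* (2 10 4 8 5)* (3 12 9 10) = (2 5)(3 9)(4 8 12 10) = [0, 1, 5, 9, 8, 2, 6, 7, 12, 3, 4, 11, 10]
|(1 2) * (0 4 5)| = 6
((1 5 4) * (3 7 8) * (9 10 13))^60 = (13)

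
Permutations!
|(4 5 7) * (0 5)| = 4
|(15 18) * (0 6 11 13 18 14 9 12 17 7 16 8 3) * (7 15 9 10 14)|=|(0 6 11 13 18 9 12 17 15 7 16 8 3)(10 14)|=26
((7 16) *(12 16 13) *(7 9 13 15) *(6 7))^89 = (6 15 7)(9 13 12 16)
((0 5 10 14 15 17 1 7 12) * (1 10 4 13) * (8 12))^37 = (0 7 4 12 1 5 8 13)(10 14 15 17)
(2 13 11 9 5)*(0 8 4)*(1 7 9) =[8, 7, 13, 3, 0, 2, 6, 9, 4, 5, 10, 1, 12, 11] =(0 8 4)(1 7 9 5 2 13 11)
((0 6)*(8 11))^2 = ((0 6)(8 11))^2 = (11)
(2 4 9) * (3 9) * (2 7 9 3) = (2 4)(7 9) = [0, 1, 4, 3, 2, 5, 6, 9, 8, 7]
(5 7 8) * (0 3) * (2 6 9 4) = (0 3)(2 6 9 4)(5 7 8) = [3, 1, 6, 0, 2, 7, 9, 8, 5, 4]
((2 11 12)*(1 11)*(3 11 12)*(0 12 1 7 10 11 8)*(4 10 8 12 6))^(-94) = ((0 6 4 10 11 3 12 2 7 8))^(-94) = (0 12 4 7 11)(2 10 8 3 6)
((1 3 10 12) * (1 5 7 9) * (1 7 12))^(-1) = (1 10 3)(5 12)(7 9)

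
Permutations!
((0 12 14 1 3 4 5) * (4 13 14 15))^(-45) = (15)(1 14 13 3)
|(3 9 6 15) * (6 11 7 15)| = |(3 9 11 7 15)| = 5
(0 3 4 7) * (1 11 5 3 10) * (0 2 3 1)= (0 10)(1 11 5)(2 3 4 7)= [10, 11, 3, 4, 7, 1, 6, 2, 8, 9, 0, 5]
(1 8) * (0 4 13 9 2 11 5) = (0 4 13 9 2 11 5)(1 8) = [4, 8, 11, 3, 13, 0, 6, 7, 1, 2, 10, 5, 12, 9]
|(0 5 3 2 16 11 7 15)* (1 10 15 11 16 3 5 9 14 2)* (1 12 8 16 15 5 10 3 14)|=8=|(0 9 1 3 12 8 16 15)(2 14)(5 10)(7 11)|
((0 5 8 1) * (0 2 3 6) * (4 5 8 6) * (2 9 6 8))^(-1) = (0 6 9 1 8 5 4 3 2)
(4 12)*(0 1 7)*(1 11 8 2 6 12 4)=(0 11 8 2 6 12 1 7)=[11, 7, 6, 3, 4, 5, 12, 0, 2, 9, 10, 8, 1]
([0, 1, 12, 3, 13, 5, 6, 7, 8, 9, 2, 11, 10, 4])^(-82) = [0, 1, 10, 3, 4, 5, 6, 7, 8, 9, 12, 11, 2, 13]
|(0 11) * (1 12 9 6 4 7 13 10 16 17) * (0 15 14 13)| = 14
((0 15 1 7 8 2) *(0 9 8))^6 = (0 1)(7 15)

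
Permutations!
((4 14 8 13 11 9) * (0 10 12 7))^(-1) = ((0 10 12 7)(4 14 8 13 11 9))^(-1) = (0 7 12 10)(4 9 11 13 8 14)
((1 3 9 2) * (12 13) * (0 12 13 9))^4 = ((13)(0 12 9 2 1 3))^4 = (13)(0 1 9)(2 12 3)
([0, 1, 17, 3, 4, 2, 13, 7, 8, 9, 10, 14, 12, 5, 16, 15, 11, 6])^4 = (2 5 13 6 17)(11 14 16)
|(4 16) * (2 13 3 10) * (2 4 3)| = |(2 13)(3 10 4 16)| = 4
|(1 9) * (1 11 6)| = |(1 9 11 6)| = 4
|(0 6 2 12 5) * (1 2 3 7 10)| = 9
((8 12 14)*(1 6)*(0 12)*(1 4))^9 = (0 12 14 8)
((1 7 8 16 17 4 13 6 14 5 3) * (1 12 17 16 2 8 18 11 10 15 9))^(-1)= (1 9 15 10 11 18 7)(2 8)(3 5 14 6 13 4 17 12)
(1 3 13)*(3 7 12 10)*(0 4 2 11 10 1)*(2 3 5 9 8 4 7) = [7, 2, 11, 13, 3, 9, 6, 12, 4, 8, 5, 10, 1, 0] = (0 7 12 1 2 11 10 5 9 8 4 3 13)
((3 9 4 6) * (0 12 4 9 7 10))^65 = (0 4 3 10 12 6 7)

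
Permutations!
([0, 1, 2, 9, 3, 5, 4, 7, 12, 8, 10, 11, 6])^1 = [0, 1, 2, 9, 3, 5, 4, 7, 12, 8, 10, 11, 6]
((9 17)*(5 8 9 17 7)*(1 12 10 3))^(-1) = (17)(1 3 10 12)(5 7 9 8)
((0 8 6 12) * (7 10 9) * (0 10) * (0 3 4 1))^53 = ((0 8 6 12 10 9 7 3 4 1))^53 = (0 12 7 1 6 9 4 8 10 3)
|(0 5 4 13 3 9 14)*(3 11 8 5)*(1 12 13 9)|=|(0 3 1 12 13 11 8 5 4 9 14)|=11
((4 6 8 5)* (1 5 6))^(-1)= ((1 5 4)(6 8))^(-1)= (1 4 5)(6 8)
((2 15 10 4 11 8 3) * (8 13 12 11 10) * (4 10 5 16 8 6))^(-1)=(2 3 8 16 5 4 6 15)(11 12 13)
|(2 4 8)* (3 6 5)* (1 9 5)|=15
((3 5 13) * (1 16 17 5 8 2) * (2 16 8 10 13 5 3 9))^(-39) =(1 13 17)(2 10 16)(3 8 9)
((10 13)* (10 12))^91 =((10 13 12))^91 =(10 13 12)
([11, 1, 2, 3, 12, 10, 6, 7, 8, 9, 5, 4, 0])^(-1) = (0 12 4 11)(5 10)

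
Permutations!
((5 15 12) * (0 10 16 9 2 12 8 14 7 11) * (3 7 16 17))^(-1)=((0 10 17 3 7 11)(2 12 5 15 8 14 16 9))^(-1)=(0 11 7 3 17 10)(2 9 16 14 8 15 5 12)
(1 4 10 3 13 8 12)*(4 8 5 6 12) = (1 8 4 10 3 13 5 6 12) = [0, 8, 2, 13, 10, 6, 12, 7, 4, 9, 3, 11, 1, 5]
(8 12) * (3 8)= [0, 1, 2, 8, 4, 5, 6, 7, 12, 9, 10, 11, 3]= (3 8 12)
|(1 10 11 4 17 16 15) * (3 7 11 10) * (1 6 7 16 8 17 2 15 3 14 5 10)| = 12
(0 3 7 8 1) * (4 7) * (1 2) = (0 3 4 7 8 2 1) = [3, 0, 1, 4, 7, 5, 6, 8, 2]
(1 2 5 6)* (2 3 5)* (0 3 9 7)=(0 3 5 6 1 9 7)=[3, 9, 2, 5, 4, 6, 1, 0, 8, 7]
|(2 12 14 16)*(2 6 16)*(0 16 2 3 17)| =|(0 16 6 2 12 14 3 17)| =8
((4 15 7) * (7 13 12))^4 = ((4 15 13 12 7))^4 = (4 7 12 13 15)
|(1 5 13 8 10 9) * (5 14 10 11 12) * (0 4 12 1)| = |(0 4 12 5 13 8 11 1 14 10 9)| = 11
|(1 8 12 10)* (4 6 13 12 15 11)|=9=|(1 8 15 11 4 6 13 12 10)|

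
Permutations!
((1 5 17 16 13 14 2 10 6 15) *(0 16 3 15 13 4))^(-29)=(0 16 4)(1 5 17 3 15)(2 10 6 13 14)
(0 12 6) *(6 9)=(0 12 9 6)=[12, 1, 2, 3, 4, 5, 0, 7, 8, 6, 10, 11, 9]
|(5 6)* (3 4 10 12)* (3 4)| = |(4 10 12)(5 6)| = 6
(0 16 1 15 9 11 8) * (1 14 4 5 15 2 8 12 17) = (0 16 14 4 5 15 9 11 12 17 1 2 8) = [16, 2, 8, 3, 5, 15, 6, 7, 0, 11, 10, 12, 17, 13, 4, 9, 14, 1]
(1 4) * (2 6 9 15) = [0, 4, 6, 3, 1, 5, 9, 7, 8, 15, 10, 11, 12, 13, 14, 2] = (1 4)(2 6 9 15)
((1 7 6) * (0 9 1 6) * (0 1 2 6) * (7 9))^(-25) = (0 6 2 9 1 7)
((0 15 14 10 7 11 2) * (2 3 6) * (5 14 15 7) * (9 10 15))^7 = (0 7 11 3 6 2)(5 15 10 14 9)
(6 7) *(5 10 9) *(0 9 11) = (0 9 5 10 11)(6 7) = [9, 1, 2, 3, 4, 10, 7, 6, 8, 5, 11, 0]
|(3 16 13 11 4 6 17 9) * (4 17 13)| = |(3 16 4 6 13 11 17 9)| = 8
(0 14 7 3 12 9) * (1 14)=(0 1 14 7 3 12 9)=[1, 14, 2, 12, 4, 5, 6, 3, 8, 0, 10, 11, 9, 13, 7]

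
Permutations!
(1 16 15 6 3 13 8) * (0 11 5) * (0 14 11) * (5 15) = [0, 16, 2, 13, 4, 14, 3, 7, 1, 9, 10, 15, 12, 8, 11, 6, 5] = (1 16 5 14 11 15 6 3 13 8)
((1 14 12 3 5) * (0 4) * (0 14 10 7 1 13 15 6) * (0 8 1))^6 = ((0 4 14 12 3 5 13 15 6 8 1 10 7))^6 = (0 13 7 5 10 3 1 12 8 14 6 4 15)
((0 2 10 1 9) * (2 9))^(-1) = ((0 9)(1 2 10))^(-1) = (0 9)(1 10 2)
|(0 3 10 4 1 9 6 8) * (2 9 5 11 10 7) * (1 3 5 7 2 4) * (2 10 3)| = 12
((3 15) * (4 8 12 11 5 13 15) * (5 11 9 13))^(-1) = (3 15 13 9 12 8 4)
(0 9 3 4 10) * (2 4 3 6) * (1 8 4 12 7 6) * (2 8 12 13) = (0 9 1 12 7 6 8 4 10)(2 13) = [9, 12, 13, 3, 10, 5, 8, 6, 4, 1, 0, 11, 7, 2]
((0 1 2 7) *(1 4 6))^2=(0 6 2)(1 7 4)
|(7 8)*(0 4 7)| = |(0 4 7 8)| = 4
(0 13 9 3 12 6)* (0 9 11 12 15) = (0 13 11 12 6 9 3 15) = [13, 1, 2, 15, 4, 5, 9, 7, 8, 3, 10, 12, 6, 11, 14, 0]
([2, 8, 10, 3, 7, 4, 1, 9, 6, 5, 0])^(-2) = (0 2 10)(1 8 6)(4 9)(5 7)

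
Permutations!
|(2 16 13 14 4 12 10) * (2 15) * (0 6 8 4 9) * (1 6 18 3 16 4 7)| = 140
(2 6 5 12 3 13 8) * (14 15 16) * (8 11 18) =(2 6 5 12 3 13 11 18 8)(14 15 16) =[0, 1, 6, 13, 4, 12, 5, 7, 2, 9, 10, 18, 3, 11, 15, 16, 14, 17, 8]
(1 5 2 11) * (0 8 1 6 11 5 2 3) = (0 8 1 2 5 3)(6 11) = [8, 2, 5, 0, 4, 3, 11, 7, 1, 9, 10, 6]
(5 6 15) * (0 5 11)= (0 5 6 15 11)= [5, 1, 2, 3, 4, 6, 15, 7, 8, 9, 10, 0, 12, 13, 14, 11]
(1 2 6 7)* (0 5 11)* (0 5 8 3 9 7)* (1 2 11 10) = (0 8 3 9 7 2 6)(1 11 5 10) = [8, 11, 6, 9, 4, 10, 0, 2, 3, 7, 1, 5]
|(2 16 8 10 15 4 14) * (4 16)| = |(2 4 14)(8 10 15 16)| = 12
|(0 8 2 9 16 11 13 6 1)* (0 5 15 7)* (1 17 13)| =30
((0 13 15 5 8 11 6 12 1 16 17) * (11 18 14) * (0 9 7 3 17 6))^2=(0 15 8 14)(1 6)(3 9)(5 18 11 13)(7 17)(12 16)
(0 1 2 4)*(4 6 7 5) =(0 1 2 6 7 5 4) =[1, 2, 6, 3, 0, 4, 7, 5]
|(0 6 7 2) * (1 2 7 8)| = |(0 6 8 1 2)| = 5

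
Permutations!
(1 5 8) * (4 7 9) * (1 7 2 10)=(1 5 8 7 9 4 2 10)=[0, 5, 10, 3, 2, 8, 6, 9, 7, 4, 1]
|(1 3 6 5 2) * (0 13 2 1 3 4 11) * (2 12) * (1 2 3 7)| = |(0 13 12 3 6 5 2 7 1 4 11)| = 11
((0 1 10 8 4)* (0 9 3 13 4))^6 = (0 10)(1 8)(3 4)(9 13)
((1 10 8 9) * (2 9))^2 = ((1 10 8 2 9))^2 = (1 8 9 10 2)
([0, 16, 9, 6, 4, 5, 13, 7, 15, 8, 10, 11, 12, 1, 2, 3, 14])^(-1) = [0, 13, 14, 15, 4, 5, 3, 7, 9, 2, 10, 11, 12, 6, 16, 8, 1]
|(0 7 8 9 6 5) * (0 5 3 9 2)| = |(0 7 8 2)(3 9 6)| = 12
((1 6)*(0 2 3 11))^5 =((0 2 3 11)(1 6))^5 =(0 2 3 11)(1 6)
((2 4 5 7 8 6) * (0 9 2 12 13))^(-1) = ((0 9 2 4 5 7 8 6 12 13))^(-1) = (0 13 12 6 8 7 5 4 2 9)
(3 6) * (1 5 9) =(1 5 9)(3 6) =[0, 5, 2, 6, 4, 9, 3, 7, 8, 1]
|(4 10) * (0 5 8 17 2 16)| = |(0 5 8 17 2 16)(4 10)| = 6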